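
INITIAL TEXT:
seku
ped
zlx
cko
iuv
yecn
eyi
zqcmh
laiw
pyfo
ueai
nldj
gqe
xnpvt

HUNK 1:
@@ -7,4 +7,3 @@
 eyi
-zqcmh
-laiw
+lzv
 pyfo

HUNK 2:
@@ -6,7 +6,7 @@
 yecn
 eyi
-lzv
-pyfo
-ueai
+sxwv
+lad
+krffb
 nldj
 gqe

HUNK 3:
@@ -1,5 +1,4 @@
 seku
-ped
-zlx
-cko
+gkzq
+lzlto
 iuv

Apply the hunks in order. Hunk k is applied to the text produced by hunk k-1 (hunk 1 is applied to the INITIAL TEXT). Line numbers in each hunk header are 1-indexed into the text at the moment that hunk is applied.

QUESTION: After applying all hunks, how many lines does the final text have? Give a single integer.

Answer: 12

Derivation:
Hunk 1: at line 7 remove [zqcmh,laiw] add [lzv] -> 13 lines: seku ped zlx cko iuv yecn eyi lzv pyfo ueai nldj gqe xnpvt
Hunk 2: at line 6 remove [lzv,pyfo,ueai] add [sxwv,lad,krffb] -> 13 lines: seku ped zlx cko iuv yecn eyi sxwv lad krffb nldj gqe xnpvt
Hunk 3: at line 1 remove [ped,zlx,cko] add [gkzq,lzlto] -> 12 lines: seku gkzq lzlto iuv yecn eyi sxwv lad krffb nldj gqe xnpvt
Final line count: 12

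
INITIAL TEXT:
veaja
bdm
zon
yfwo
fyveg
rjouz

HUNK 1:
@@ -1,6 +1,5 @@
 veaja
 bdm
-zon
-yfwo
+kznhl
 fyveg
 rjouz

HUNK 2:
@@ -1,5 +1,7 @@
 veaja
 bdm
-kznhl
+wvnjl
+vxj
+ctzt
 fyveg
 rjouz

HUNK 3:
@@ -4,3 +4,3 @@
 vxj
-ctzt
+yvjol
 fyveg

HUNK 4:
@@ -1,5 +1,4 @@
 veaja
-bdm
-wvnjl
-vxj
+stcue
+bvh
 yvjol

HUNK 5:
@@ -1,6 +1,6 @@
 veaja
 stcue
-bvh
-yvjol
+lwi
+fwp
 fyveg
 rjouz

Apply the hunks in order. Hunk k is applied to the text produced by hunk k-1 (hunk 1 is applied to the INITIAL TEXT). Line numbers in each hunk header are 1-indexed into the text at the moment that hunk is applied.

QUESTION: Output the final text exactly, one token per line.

Answer: veaja
stcue
lwi
fwp
fyveg
rjouz

Derivation:
Hunk 1: at line 1 remove [zon,yfwo] add [kznhl] -> 5 lines: veaja bdm kznhl fyveg rjouz
Hunk 2: at line 1 remove [kznhl] add [wvnjl,vxj,ctzt] -> 7 lines: veaja bdm wvnjl vxj ctzt fyveg rjouz
Hunk 3: at line 4 remove [ctzt] add [yvjol] -> 7 lines: veaja bdm wvnjl vxj yvjol fyveg rjouz
Hunk 4: at line 1 remove [bdm,wvnjl,vxj] add [stcue,bvh] -> 6 lines: veaja stcue bvh yvjol fyveg rjouz
Hunk 5: at line 1 remove [bvh,yvjol] add [lwi,fwp] -> 6 lines: veaja stcue lwi fwp fyveg rjouz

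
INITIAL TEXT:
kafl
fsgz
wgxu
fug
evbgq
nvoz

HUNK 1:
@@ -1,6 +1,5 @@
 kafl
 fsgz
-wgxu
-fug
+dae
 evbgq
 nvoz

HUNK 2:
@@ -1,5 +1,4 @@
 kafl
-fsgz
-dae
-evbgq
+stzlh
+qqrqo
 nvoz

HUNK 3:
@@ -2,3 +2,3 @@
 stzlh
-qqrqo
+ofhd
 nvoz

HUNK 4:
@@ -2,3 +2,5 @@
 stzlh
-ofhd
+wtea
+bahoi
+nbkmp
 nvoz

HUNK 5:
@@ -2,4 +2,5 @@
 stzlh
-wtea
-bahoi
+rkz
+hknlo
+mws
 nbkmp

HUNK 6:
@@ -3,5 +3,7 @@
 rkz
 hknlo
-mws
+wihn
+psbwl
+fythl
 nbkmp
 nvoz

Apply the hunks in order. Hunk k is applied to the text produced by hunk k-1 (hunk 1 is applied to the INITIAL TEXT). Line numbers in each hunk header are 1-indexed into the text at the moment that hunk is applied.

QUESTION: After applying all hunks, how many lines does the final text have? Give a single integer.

Answer: 9

Derivation:
Hunk 1: at line 1 remove [wgxu,fug] add [dae] -> 5 lines: kafl fsgz dae evbgq nvoz
Hunk 2: at line 1 remove [fsgz,dae,evbgq] add [stzlh,qqrqo] -> 4 lines: kafl stzlh qqrqo nvoz
Hunk 3: at line 2 remove [qqrqo] add [ofhd] -> 4 lines: kafl stzlh ofhd nvoz
Hunk 4: at line 2 remove [ofhd] add [wtea,bahoi,nbkmp] -> 6 lines: kafl stzlh wtea bahoi nbkmp nvoz
Hunk 5: at line 2 remove [wtea,bahoi] add [rkz,hknlo,mws] -> 7 lines: kafl stzlh rkz hknlo mws nbkmp nvoz
Hunk 6: at line 3 remove [mws] add [wihn,psbwl,fythl] -> 9 lines: kafl stzlh rkz hknlo wihn psbwl fythl nbkmp nvoz
Final line count: 9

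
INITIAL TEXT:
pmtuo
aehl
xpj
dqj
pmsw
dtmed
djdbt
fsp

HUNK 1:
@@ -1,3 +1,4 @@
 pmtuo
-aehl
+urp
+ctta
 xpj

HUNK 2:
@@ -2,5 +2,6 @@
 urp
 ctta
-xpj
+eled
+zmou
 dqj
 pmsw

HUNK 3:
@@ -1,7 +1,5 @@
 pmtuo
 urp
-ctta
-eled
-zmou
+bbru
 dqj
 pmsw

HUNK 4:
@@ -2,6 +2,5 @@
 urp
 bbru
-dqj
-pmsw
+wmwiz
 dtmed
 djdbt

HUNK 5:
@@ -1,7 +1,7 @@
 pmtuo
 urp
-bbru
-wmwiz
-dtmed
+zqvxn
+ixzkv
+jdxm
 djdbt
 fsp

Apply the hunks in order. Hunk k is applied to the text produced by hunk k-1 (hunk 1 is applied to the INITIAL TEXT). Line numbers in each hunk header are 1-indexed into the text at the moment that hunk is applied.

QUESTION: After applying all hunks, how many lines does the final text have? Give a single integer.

Answer: 7

Derivation:
Hunk 1: at line 1 remove [aehl] add [urp,ctta] -> 9 lines: pmtuo urp ctta xpj dqj pmsw dtmed djdbt fsp
Hunk 2: at line 2 remove [xpj] add [eled,zmou] -> 10 lines: pmtuo urp ctta eled zmou dqj pmsw dtmed djdbt fsp
Hunk 3: at line 1 remove [ctta,eled,zmou] add [bbru] -> 8 lines: pmtuo urp bbru dqj pmsw dtmed djdbt fsp
Hunk 4: at line 2 remove [dqj,pmsw] add [wmwiz] -> 7 lines: pmtuo urp bbru wmwiz dtmed djdbt fsp
Hunk 5: at line 1 remove [bbru,wmwiz,dtmed] add [zqvxn,ixzkv,jdxm] -> 7 lines: pmtuo urp zqvxn ixzkv jdxm djdbt fsp
Final line count: 7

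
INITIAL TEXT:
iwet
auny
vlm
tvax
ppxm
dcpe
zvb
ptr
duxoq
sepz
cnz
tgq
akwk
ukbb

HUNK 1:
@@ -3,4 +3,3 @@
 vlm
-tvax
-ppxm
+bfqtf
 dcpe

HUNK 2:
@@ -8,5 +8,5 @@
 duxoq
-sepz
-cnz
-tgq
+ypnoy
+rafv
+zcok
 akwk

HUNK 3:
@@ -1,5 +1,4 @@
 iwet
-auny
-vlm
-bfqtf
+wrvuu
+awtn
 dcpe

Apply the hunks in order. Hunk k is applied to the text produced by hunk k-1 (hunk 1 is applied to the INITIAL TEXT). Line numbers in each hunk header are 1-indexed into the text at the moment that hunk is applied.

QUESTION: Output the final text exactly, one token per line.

Answer: iwet
wrvuu
awtn
dcpe
zvb
ptr
duxoq
ypnoy
rafv
zcok
akwk
ukbb

Derivation:
Hunk 1: at line 3 remove [tvax,ppxm] add [bfqtf] -> 13 lines: iwet auny vlm bfqtf dcpe zvb ptr duxoq sepz cnz tgq akwk ukbb
Hunk 2: at line 8 remove [sepz,cnz,tgq] add [ypnoy,rafv,zcok] -> 13 lines: iwet auny vlm bfqtf dcpe zvb ptr duxoq ypnoy rafv zcok akwk ukbb
Hunk 3: at line 1 remove [auny,vlm,bfqtf] add [wrvuu,awtn] -> 12 lines: iwet wrvuu awtn dcpe zvb ptr duxoq ypnoy rafv zcok akwk ukbb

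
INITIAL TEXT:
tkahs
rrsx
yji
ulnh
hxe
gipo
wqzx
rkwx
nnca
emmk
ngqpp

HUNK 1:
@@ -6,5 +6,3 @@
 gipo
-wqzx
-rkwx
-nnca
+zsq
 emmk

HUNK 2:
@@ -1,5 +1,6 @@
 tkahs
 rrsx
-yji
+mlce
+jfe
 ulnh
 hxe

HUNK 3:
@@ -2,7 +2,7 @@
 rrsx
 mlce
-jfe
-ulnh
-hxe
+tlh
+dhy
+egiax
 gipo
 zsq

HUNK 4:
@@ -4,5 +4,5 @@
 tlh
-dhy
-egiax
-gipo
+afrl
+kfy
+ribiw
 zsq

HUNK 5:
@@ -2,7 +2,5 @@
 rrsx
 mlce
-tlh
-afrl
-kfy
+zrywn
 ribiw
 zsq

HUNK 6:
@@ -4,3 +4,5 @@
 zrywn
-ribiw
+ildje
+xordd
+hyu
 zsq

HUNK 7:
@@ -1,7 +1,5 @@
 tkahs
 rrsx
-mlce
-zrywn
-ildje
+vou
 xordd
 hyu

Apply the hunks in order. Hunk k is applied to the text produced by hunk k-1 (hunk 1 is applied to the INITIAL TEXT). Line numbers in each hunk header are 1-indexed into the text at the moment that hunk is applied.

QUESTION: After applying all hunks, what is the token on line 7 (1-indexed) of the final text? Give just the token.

Answer: emmk

Derivation:
Hunk 1: at line 6 remove [wqzx,rkwx,nnca] add [zsq] -> 9 lines: tkahs rrsx yji ulnh hxe gipo zsq emmk ngqpp
Hunk 2: at line 1 remove [yji] add [mlce,jfe] -> 10 lines: tkahs rrsx mlce jfe ulnh hxe gipo zsq emmk ngqpp
Hunk 3: at line 2 remove [jfe,ulnh,hxe] add [tlh,dhy,egiax] -> 10 lines: tkahs rrsx mlce tlh dhy egiax gipo zsq emmk ngqpp
Hunk 4: at line 4 remove [dhy,egiax,gipo] add [afrl,kfy,ribiw] -> 10 lines: tkahs rrsx mlce tlh afrl kfy ribiw zsq emmk ngqpp
Hunk 5: at line 2 remove [tlh,afrl,kfy] add [zrywn] -> 8 lines: tkahs rrsx mlce zrywn ribiw zsq emmk ngqpp
Hunk 6: at line 4 remove [ribiw] add [ildje,xordd,hyu] -> 10 lines: tkahs rrsx mlce zrywn ildje xordd hyu zsq emmk ngqpp
Hunk 7: at line 1 remove [mlce,zrywn,ildje] add [vou] -> 8 lines: tkahs rrsx vou xordd hyu zsq emmk ngqpp
Final line 7: emmk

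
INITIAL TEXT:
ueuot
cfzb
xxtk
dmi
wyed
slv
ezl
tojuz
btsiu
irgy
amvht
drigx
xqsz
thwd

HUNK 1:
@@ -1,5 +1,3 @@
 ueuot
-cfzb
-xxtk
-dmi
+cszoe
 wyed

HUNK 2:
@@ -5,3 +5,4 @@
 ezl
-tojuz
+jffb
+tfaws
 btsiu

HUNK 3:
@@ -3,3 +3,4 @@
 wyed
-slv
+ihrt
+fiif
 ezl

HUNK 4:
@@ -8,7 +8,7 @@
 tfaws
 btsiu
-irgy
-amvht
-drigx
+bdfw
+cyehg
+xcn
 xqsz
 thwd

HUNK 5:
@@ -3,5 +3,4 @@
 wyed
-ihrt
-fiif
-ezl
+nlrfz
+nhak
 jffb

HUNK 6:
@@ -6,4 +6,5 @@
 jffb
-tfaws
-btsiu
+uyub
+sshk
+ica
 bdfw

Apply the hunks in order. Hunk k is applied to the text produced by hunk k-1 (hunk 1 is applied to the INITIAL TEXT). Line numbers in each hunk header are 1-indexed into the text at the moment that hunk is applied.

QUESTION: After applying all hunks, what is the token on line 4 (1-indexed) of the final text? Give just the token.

Answer: nlrfz

Derivation:
Hunk 1: at line 1 remove [cfzb,xxtk,dmi] add [cszoe] -> 12 lines: ueuot cszoe wyed slv ezl tojuz btsiu irgy amvht drigx xqsz thwd
Hunk 2: at line 5 remove [tojuz] add [jffb,tfaws] -> 13 lines: ueuot cszoe wyed slv ezl jffb tfaws btsiu irgy amvht drigx xqsz thwd
Hunk 3: at line 3 remove [slv] add [ihrt,fiif] -> 14 lines: ueuot cszoe wyed ihrt fiif ezl jffb tfaws btsiu irgy amvht drigx xqsz thwd
Hunk 4: at line 8 remove [irgy,amvht,drigx] add [bdfw,cyehg,xcn] -> 14 lines: ueuot cszoe wyed ihrt fiif ezl jffb tfaws btsiu bdfw cyehg xcn xqsz thwd
Hunk 5: at line 3 remove [ihrt,fiif,ezl] add [nlrfz,nhak] -> 13 lines: ueuot cszoe wyed nlrfz nhak jffb tfaws btsiu bdfw cyehg xcn xqsz thwd
Hunk 6: at line 6 remove [tfaws,btsiu] add [uyub,sshk,ica] -> 14 lines: ueuot cszoe wyed nlrfz nhak jffb uyub sshk ica bdfw cyehg xcn xqsz thwd
Final line 4: nlrfz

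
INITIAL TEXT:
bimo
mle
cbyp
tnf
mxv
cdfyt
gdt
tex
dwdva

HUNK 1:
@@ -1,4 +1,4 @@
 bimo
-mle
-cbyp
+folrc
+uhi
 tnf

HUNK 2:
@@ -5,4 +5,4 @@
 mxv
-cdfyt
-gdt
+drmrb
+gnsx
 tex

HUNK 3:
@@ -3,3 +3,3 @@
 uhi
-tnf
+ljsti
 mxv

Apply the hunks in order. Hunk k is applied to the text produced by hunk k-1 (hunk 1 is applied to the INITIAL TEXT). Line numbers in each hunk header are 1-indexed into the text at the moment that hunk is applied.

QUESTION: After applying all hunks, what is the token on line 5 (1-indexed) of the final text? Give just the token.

Answer: mxv

Derivation:
Hunk 1: at line 1 remove [mle,cbyp] add [folrc,uhi] -> 9 lines: bimo folrc uhi tnf mxv cdfyt gdt tex dwdva
Hunk 2: at line 5 remove [cdfyt,gdt] add [drmrb,gnsx] -> 9 lines: bimo folrc uhi tnf mxv drmrb gnsx tex dwdva
Hunk 3: at line 3 remove [tnf] add [ljsti] -> 9 lines: bimo folrc uhi ljsti mxv drmrb gnsx tex dwdva
Final line 5: mxv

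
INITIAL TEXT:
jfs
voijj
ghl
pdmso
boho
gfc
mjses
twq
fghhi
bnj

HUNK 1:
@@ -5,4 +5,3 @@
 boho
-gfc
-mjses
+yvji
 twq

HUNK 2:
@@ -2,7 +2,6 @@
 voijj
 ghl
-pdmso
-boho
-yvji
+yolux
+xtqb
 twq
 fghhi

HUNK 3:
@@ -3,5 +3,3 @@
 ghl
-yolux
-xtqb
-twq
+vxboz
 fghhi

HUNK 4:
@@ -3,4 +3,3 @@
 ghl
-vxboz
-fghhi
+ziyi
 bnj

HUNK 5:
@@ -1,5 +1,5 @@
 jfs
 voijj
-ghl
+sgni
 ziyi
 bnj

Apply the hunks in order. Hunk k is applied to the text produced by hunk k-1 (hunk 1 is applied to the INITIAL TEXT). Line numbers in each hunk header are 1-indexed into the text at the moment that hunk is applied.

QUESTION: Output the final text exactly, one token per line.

Hunk 1: at line 5 remove [gfc,mjses] add [yvji] -> 9 lines: jfs voijj ghl pdmso boho yvji twq fghhi bnj
Hunk 2: at line 2 remove [pdmso,boho,yvji] add [yolux,xtqb] -> 8 lines: jfs voijj ghl yolux xtqb twq fghhi bnj
Hunk 3: at line 3 remove [yolux,xtqb,twq] add [vxboz] -> 6 lines: jfs voijj ghl vxboz fghhi bnj
Hunk 4: at line 3 remove [vxboz,fghhi] add [ziyi] -> 5 lines: jfs voijj ghl ziyi bnj
Hunk 5: at line 1 remove [ghl] add [sgni] -> 5 lines: jfs voijj sgni ziyi bnj

Answer: jfs
voijj
sgni
ziyi
bnj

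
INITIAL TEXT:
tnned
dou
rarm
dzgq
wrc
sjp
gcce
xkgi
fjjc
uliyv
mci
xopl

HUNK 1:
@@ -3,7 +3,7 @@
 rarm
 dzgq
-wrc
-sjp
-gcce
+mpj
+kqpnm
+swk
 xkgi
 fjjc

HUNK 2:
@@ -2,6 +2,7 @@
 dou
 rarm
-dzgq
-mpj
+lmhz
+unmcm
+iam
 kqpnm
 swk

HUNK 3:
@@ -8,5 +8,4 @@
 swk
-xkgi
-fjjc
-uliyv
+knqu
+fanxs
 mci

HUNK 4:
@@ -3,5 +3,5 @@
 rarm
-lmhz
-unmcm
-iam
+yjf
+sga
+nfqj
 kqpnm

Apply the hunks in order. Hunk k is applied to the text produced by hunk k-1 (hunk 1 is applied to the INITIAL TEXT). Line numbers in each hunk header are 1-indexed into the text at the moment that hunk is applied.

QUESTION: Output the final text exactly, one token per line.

Hunk 1: at line 3 remove [wrc,sjp,gcce] add [mpj,kqpnm,swk] -> 12 lines: tnned dou rarm dzgq mpj kqpnm swk xkgi fjjc uliyv mci xopl
Hunk 2: at line 2 remove [dzgq,mpj] add [lmhz,unmcm,iam] -> 13 lines: tnned dou rarm lmhz unmcm iam kqpnm swk xkgi fjjc uliyv mci xopl
Hunk 3: at line 8 remove [xkgi,fjjc,uliyv] add [knqu,fanxs] -> 12 lines: tnned dou rarm lmhz unmcm iam kqpnm swk knqu fanxs mci xopl
Hunk 4: at line 3 remove [lmhz,unmcm,iam] add [yjf,sga,nfqj] -> 12 lines: tnned dou rarm yjf sga nfqj kqpnm swk knqu fanxs mci xopl

Answer: tnned
dou
rarm
yjf
sga
nfqj
kqpnm
swk
knqu
fanxs
mci
xopl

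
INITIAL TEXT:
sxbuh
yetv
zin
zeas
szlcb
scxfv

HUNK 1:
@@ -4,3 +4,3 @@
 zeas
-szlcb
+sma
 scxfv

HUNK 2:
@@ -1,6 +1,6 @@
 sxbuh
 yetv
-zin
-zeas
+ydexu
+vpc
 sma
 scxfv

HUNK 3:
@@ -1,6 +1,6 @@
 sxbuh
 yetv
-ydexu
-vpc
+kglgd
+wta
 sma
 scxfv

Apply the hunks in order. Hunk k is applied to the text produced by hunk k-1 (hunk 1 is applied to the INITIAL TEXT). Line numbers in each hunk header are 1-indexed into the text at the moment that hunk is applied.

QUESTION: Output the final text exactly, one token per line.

Hunk 1: at line 4 remove [szlcb] add [sma] -> 6 lines: sxbuh yetv zin zeas sma scxfv
Hunk 2: at line 1 remove [zin,zeas] add [ydexu,vpc] -> 6 lines: sxbuh yetv ydexu vpc sma scxfv
Hunk 3: at line 1 remove [ydexu,vpc] add [kglgd,wta] -> 6 lines: sxbuh yetv kglgd wta sma scxfv

Answer: sxbuh
yetv
kglgd
wta
sma
scxfv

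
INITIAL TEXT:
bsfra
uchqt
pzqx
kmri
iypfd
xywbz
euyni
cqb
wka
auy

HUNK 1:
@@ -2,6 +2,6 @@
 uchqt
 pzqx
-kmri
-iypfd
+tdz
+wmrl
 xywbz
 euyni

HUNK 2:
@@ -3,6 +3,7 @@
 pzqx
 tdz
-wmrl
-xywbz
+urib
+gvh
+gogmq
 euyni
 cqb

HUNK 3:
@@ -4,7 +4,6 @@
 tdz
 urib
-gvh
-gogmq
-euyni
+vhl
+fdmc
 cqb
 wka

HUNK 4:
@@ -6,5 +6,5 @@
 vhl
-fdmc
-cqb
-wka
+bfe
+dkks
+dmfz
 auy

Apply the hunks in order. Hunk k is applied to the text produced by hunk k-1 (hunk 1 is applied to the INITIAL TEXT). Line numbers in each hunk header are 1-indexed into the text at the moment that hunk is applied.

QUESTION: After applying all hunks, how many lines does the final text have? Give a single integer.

Hunk 1: at line 2 remove [kmri,iypfd] add [tdz,wmrl] -> 10 lines: bsfra uchqt pzqx tdz wmrl xywbz euyni cqb wka auy
Hunk 2: at line 3 remove [wmrl,xywbz] add [urib,gvh,gogmq] -> 11 lines: bsfra uchqt pzqx tdz urib gvh gogmq euyni cqb wka auy
Hunk 3: at line 4 remove [gvh,gogmq,euyni] add [vhl,fdmc] -> 10 lines: bsfra uchqt pzqx tdz urib vhl fdmc cqb wka auy
Hunk 4: at line 6 remove [fdmc,cqb,wka] add [bfe,dkks,dmfz] -> 10 lines: bsfra uchqt pzqx tdz urib vhl bfe dkks dmfz auy
Final line count: 10

Answer: 10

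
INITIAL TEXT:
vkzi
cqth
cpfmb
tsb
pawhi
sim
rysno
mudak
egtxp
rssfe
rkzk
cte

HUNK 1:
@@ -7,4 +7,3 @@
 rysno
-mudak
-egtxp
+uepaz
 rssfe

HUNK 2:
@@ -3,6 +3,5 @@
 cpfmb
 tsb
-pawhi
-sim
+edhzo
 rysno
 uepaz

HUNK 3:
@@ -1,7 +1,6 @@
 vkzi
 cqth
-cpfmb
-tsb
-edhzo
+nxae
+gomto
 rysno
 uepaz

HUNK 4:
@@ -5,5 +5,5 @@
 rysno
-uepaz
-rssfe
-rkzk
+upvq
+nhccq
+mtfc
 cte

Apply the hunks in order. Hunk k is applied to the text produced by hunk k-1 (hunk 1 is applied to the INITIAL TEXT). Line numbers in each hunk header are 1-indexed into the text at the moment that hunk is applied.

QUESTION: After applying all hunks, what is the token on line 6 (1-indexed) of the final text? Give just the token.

Hunk 1: at line 7 remove [mudak,egtxp] add [uepaz] -> 11 lines: vkzi cqth cpfmb tsb pawhi sim rysno uepaz rssfe rkzk cte
Hunk 2: at line 3 remove [pawhi,sim] add [edhzo] -> 10 lines: vkzi cqth cpfmb tsb edhzo rysno uepaz rssfe rkzk cte
Hunk 3: at line 1 remove [cpfmb,tsb,edhzo] add [nxae,gomto] -> 9 lines: vkzi cqth nxae gomto rysno uepaz rssfe rkzk cte
Hunk 4: at line 5 remove [uepaz,rssfe,rkzk] add [upvq,nhccq,mtfc] -> 9 lines: vkzi cqth nxae gomto rysno upvq nhccq mtfc cte
Final line 6: upvq

Answer: upvq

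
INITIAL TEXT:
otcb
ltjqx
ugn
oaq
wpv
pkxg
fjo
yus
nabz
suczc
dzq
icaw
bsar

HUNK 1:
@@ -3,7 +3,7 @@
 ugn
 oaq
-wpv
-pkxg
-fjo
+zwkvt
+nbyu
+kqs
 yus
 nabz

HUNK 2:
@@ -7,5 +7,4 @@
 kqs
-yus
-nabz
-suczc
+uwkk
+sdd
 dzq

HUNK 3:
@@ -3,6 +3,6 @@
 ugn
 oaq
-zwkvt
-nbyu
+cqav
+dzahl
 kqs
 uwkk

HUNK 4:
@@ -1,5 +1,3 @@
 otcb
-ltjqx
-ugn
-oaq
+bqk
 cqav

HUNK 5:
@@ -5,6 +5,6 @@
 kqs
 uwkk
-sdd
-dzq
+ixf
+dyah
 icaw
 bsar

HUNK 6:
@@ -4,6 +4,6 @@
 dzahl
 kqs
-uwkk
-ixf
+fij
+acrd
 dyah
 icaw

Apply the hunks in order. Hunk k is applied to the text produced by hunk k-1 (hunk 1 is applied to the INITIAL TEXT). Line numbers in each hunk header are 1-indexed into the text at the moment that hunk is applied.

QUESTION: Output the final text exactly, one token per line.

Hunk 1: at line 3 remove [wpv,pkxg,fjo] add [zwkvt,nbyu,kqs] -> 13 lines: otcb ltjqx ugn oaq zwkvt nbyu kqs yus nabz suczc dzq icaw bsar
Hunk 2: at line 7 remove [yus,nabz,suczc] add [uwkk,sdd] -> 12 lines: otcb ltjqx ugn oaq zwkvt nbyu kqs uwkk sdd dzq icaw bsar
Hunk 3: at line 3 remove [zwkvt,nbyu] add [cqav,dzahl] -> 12 lines: otcb ltjqx ugn oaq cqav dzahl kqs uwkk sdd dzq icaw bsar
Hunk 4: at line 1 remove [ltjqx,ugn,oaq] add [bqk] -> 10 lines: otcb bqk cqav dzahl kqs uwkk sdd dzq icaw bsar
Hunk 5: at line 5 remove [sdd,dzq] add [ixf,dyah] -> 10 lines: otcb bqk cqav dzahl kqs uwkk ixf dyah icaw bsar
Hunk 6: at line 4 remove [uwkk,ixf] add [fij,acrd] -> 10 lines: otcb bqk cqav dzahl kqs fij acrd dyah icaw bsar

Answer: otcb
bqk
cqav
dzahl
kqs
fij
acrd
dyah
icaw
bsar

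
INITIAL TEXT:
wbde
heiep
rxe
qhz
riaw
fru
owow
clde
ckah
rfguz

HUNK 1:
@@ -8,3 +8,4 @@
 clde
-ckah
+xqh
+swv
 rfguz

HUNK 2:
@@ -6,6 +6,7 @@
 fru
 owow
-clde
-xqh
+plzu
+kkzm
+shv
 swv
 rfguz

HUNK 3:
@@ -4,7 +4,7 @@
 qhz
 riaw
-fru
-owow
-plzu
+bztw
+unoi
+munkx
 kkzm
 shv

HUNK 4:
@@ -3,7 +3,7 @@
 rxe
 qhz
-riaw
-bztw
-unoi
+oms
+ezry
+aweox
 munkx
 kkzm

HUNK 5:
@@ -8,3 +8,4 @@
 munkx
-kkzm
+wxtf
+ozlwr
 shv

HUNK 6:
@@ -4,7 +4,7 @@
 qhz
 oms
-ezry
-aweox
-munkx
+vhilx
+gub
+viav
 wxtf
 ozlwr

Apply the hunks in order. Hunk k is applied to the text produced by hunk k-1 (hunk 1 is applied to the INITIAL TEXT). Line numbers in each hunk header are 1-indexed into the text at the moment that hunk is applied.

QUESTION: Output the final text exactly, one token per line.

Hunk 1: at line 8 remove [ckah] add [xqh,swv] -> 11 lines: wbde heiep rxe qhz riaw fru owow clde xqh swv rfguz
Hunk 2: at line 6 remove [clde,xqh] add [plzu,kkzm,shv] -> 12 lines: wbde heiep rxe qhz riaw fru owow plzu kkzm shv swv rfguz
Hunk 3: at line 4 remove [fru,owow,plzu] add [bztw,unoi,munkx] -> 12 lines: wbde heiep rxe qhz riaw bztw unoi munkx kkzm shv swv rfguz
Hunk 4: at line 3 remove [riaw,bztw,unoi] add [oms,ezry,aweox] -> 12 lines: wbde heiep rxe qhz oms ezry aweox munkx kkzm shv swv rfguz
Hunk 5: at line 8 remove [kkzm] add [wxtf,ozlwr] -> 13 lines: wbde heiep rxe qhz oms ezry aweox munkx wxtf ozlwr shv swv rfguz
Hunk 6: at line 4 remove [ezry,aweox,munkx] add [vhilx,gub,viav] -> 13 lines: wbde heiep rxe qhz oms vhilx gub viav wxtf ozlwr shv swv rfguz

Answer: wbde
heiep
rxe
qhz
oms
vhilx
gub
viav
wxtf
ozlwr
shv
swv
rfguz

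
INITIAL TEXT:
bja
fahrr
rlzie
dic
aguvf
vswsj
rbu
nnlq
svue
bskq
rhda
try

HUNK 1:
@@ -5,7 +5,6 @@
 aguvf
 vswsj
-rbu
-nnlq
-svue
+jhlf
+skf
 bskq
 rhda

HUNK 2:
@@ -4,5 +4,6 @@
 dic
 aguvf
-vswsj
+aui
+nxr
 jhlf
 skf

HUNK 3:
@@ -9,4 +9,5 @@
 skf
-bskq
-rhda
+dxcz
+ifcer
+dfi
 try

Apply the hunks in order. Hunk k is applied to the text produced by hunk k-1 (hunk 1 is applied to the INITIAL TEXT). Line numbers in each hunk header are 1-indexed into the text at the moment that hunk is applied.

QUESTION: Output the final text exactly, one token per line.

Answer: bja
fahrr
rlzie
dic
aguvf
aui
nxr
jhlf
skf
dxcz
ifcer
dfi
try

Derivation:
Hunk 1: at line 5 remove [rbu,nnlq,svue] add [jhlf,skf] -> 11 lines: bja fahrr rlzie dic aguvf vswsj jhlf skf bskq rhda try
Hunk 2: at line 4 remove [vswsj] add [aui,nxr] -> 12 lines: bja fahrr rlzie dic aguvf aui nxr jhlf skf bskq rhda try
Hunk 3: at line 9 remove [bskq,rhda] add [dxcz,ifcer,dfi] -> 13 lines: bja fahrr rlzie dic aguvf aui nxr jhlf skf dxcz ifcer dfi try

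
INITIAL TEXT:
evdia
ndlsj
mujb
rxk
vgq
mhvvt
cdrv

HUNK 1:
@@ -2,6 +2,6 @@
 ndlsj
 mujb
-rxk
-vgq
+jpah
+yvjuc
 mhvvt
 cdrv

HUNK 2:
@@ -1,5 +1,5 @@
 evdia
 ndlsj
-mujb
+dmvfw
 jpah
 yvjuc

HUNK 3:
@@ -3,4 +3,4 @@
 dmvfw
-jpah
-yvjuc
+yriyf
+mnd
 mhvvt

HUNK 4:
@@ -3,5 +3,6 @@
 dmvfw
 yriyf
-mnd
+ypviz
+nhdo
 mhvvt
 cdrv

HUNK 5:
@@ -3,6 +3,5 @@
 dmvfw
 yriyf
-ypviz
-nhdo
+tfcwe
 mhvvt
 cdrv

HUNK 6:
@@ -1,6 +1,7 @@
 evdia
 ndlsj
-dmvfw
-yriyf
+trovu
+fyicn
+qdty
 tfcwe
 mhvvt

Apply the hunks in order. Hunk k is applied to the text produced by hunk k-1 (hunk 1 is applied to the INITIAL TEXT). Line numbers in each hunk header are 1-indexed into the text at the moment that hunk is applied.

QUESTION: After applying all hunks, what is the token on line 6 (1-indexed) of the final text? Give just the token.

Hunk 1: at line 2 remove [rxk,vgq] add [jpah,yvjuc] -> 7 lines: evdia ndlsj mujb jpah yvjuc mhvvt cdrv
Hunk 2: at line 1 remove [mujb] add [dmvfw] -> 7 lines: evdia ndlsj dmvfw jpah yvjuc mhvvt cdrv
Hunk 3: at line 3 remove [jpah,yvjuc] add [yriyf,mnd] -> 7 lines: evdia ndlsj dmvfw yriyf mnd mhvvt cdrv
Hunk 4: at line 3 remove [mnd] add [ypviz,nhdo] -> 8 lines: evdia ndlsj dmvfw yriyf ypviz nhdo mhvvt cdrv
Hunk 5: at line 3 remove [ypviz,nhdo] add [tfcwe] -> 7 lines: evdia ndlsj dmvfw yriyf tfcwe mhvvt cdrv
Hunk 6: at line 1 remove [dmvfw,yriyf] add [trovu,fyicn,qdty] -> 8 lines: evdia ndlsj trovu fyicn qdty tfcwe mhvvt cdrv
Final line 6: tfcwe

Answer: tfcwe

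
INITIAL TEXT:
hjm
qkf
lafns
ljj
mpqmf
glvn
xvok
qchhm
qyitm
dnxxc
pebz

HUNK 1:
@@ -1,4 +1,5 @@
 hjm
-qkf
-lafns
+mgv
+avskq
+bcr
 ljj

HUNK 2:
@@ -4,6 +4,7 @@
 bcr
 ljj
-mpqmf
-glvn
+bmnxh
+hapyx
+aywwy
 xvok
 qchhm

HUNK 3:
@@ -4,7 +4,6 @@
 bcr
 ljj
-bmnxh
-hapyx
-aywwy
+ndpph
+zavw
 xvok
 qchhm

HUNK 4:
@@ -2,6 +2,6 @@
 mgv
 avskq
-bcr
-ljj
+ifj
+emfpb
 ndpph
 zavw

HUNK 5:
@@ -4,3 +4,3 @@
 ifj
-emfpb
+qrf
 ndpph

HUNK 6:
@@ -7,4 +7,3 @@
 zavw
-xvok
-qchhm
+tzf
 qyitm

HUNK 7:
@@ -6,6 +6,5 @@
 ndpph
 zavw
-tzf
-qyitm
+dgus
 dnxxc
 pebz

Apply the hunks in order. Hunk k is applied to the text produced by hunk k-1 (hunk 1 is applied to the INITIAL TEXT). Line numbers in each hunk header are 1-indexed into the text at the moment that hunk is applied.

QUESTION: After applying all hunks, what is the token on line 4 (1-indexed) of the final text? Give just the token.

Answer: ifj

Derivation:
Hunk 1: at line 1 remove [qkf,lafns] add [mgv,avskq,bcr] -> 12 lines: hjm mgv avskq bcr ljj mpqmf glvn xvok qchhm qyitm dnxxc pebz
Hunk 2: at line 4 remove [mpqmf,glvn] add [bmnxh,hapyx,aywwy] -> 13 lines: hjm mgv avskq bcr ljj bmnxh hapyx aywwy xvok qchhm qyitm dnxxc pebz
Hunk 3: at line 4 remove [bmnxh,hapyx,aywwy] add [ndpph,zavw] -> 12 lines: hjm mgv avskq bcr ljj ndpph zavw xvok qchhm qyitm dnxxc pebz
Hunk 4: at line 2 remove [bcr,ljj] add [ifj,emfpb] -> 12 lines: hjm mgv avskq ifj emfpb ndpph zavw xvok qchhm qyitm dnxxc pebz
Hunk 5: at line 4 remove [emfpb] add [qrf] -> 12 lines: hjm mgv avskq ifj qrf ndpph zavw xvok qchhm qyitm dnxxc pebz
Hunk 6: at line 7 remove [xvok,qchhm] add [tzf] -> 11 lines: hjm mgv avskq ifj qrf ndpph zavw tzf qyitm dnxxc pebz
Hunk 7: at line 6 remove [tzf,qyitm] add [dgus] -> 10 lines: hjm mgv avskq ifj qrf ndpph zavw dgus dnxxc pebz
Final line 4: ifj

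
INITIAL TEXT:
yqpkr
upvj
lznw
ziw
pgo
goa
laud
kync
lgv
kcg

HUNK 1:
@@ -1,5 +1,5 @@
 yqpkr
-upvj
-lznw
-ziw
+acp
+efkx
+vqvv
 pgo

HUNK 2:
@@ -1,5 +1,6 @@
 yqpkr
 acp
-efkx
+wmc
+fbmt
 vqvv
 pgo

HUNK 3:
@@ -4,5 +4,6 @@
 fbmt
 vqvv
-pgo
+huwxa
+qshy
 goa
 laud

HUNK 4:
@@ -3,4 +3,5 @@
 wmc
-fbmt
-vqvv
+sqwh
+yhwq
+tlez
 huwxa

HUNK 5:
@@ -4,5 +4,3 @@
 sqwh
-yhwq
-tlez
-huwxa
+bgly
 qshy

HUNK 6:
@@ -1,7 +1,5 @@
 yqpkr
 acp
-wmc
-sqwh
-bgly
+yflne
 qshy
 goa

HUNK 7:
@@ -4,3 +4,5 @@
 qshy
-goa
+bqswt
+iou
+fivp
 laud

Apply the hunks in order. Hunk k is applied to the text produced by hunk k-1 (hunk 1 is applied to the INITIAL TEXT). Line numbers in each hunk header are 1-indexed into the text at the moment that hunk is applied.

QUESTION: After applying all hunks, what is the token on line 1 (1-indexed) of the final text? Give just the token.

Hunk 1: at line 1 remove [upvj,lznw,ziw] add [acp,efkx,vqvv] -> 10 lines: yqpkr acp efkx vqvv pgo goa laud kync lgv kcg
Hunk 2: at line 1 remove [efkx] add [wmc,fbmt] -> 11 lines: yqpkr acp wmc fbmt vqvv pgo goa laud kync lgv kcg
Hunk 3: at line 4 remove [pgo] add [huwxa,qshy] -> 12 lines: yqpkr acp wmc fbmt vqvv huwxa qshy goa laud kync lgv kcg
Hunk 4: at line 3 remove [fbmt,vqvv] add [sqwh,yhwq,tlez] -> 13 lines: yqpkr acp wmc sqwh yhwq tlez huwxa qshy goa laud kync lgv kcg
Hunk 5: at line 4 remove [yhwq,tlez,huwxa] add [bgly] -> 11 lines: yqpkr acp wmc sqwh bgly qshy goa laud kync lgv kcg
Hunk 6: at line 1 remove [wmc,sqwh,bgly] add [yflne] -> 9 lines: yqpkr acp yflne qshy goa laud kync lgv kcg
Hunk 7: at line 4 remove [goa] add [bqswt,iou,fivp] -> 11 lines: yqpkr acp yflne qshy bqswt iou fivp laud kync lgv kcg
Final line 1: yqpkr

Answer: yqpkr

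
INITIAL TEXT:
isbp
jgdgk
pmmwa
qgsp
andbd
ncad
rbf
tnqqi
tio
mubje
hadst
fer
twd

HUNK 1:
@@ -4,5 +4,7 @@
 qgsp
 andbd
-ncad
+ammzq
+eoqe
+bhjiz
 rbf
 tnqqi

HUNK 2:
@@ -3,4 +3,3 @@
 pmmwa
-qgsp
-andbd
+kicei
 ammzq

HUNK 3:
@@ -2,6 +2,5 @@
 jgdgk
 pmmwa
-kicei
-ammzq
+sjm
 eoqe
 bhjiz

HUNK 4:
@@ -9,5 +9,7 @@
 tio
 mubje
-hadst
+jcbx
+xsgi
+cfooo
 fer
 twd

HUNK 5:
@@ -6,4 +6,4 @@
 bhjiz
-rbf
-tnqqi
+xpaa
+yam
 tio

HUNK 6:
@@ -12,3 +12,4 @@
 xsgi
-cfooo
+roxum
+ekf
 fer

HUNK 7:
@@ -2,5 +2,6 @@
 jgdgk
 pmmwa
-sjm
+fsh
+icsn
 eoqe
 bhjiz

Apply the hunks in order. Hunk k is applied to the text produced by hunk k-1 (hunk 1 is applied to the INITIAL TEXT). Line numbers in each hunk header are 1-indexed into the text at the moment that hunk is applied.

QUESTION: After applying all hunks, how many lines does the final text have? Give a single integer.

Answer: 17

Derivation:
Hunk 1: at line 4 remove [ncad] add [ammzq,eoqe,bhjiz] -> 15 lines: isbp jgdgk pmmwa qgsp andbd ammzq eoqe bhjiz rbf tnqqi tio mubje hadst fer twd
Hunk 2: at line 3 remove [qgsp,andbd] add [kicei] -> 14 lines: isbp jgdgk pmmwa kicei ammzq eoqe bhjiz rbf tnqqi tio mubje hadst fer twd
Hunk 3: at line 2 remove [kicei,ammzq] add [sjm] -> 13 lines: isbp jgdgk pmmwa sjm eoqe bhjiz rbf tnqqi tio mubje hadst fer twd
Hunk 4: at line 9 remove [hadst] add [jcbx,xsgi,cfooo] -> 15 lines: isbp jgdgk pmmwa sjm eoqe bhjiz rbf tnqqi tio mubje jcbx xsgi cfooo fer twd
Hunk 5: at line 6 remove [rbf,tnqqi] add [xpaa,yam] -> 15 lines: isbp jgdgk pmmwa sjm eoqe bhjiz xpaa yam tio mubje jcbx xsgi cfooo fer twd
Hunk 6: at line 12 remove [cfooo] add [roxum,ekf] -> 16 lines: isbp jgdgk pmmwa sjm eoqe bhjiz xpaa yam tio mubje jcbx xsgi roxum ekf fer twd
Hunk 7: at line 2 remove [sjm] add [fsh,icsn] -> 17 lines: isbp jgdgk pmmwa fsh icsn eoqe bhjiz xpaa yam tio mubje jcbx xsgi roxum ekf fer twd
Final line count: 17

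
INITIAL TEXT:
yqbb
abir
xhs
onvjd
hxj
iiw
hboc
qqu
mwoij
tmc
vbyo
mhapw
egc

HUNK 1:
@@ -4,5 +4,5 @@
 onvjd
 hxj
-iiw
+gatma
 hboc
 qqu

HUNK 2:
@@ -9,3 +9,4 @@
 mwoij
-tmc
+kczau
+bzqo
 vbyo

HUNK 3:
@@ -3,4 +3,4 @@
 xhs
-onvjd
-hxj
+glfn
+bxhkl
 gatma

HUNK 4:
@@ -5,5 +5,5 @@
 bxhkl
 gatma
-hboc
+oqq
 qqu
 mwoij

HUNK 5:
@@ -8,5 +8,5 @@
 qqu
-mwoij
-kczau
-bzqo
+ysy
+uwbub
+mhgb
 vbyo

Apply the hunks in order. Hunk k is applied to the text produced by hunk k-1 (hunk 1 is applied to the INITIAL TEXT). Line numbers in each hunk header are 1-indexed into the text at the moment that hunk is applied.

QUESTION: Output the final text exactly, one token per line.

Hunk 1: at line 4 remove [iiw] add [gatma] -> 13 lines: yqbb abir xhs onvjd hxj gatma hboc qqu mwoij tmc vbyo mhapw egc
Hunk 2: at line 9 remove [tmc] add [kczau,bzqo] -> 14 lines: yqbb abir xhs onvjd hxj gatma hboc qqu mwoij kczau bzqo vbyo mhapw egc
Hunk 3: at line 3 remove [onvjd,hxj] add [glfn,bxhkl] -> 14 lines: yqbb abir xhs glfn bxhkl gatma hboc qqu mwoij kczau bzqo vbyo mhapw egc
Hunk 4: at line 5 remove [hboc] add [oqq] -> 14 lines: yqbb abir xhs glfn bxhkl gatma oqq qqu mwoij kczau bzqo vbyo mhapw egc
Hunk 5: at line 8 remove [mwoij,kczau,bzqo] add [ysy,uwbub,mhgb] -> 14 lines: yqbb abir xhs glfn bxhkl gatma oqq qqu ysy uwbub mhgb vbyo mhapw egc

Answer: yqbb
abir
xhs
glfn
bxhkl
gatma
oqq
qqu
ysy
uwbub
mhgb
vbyo
mhapw
egc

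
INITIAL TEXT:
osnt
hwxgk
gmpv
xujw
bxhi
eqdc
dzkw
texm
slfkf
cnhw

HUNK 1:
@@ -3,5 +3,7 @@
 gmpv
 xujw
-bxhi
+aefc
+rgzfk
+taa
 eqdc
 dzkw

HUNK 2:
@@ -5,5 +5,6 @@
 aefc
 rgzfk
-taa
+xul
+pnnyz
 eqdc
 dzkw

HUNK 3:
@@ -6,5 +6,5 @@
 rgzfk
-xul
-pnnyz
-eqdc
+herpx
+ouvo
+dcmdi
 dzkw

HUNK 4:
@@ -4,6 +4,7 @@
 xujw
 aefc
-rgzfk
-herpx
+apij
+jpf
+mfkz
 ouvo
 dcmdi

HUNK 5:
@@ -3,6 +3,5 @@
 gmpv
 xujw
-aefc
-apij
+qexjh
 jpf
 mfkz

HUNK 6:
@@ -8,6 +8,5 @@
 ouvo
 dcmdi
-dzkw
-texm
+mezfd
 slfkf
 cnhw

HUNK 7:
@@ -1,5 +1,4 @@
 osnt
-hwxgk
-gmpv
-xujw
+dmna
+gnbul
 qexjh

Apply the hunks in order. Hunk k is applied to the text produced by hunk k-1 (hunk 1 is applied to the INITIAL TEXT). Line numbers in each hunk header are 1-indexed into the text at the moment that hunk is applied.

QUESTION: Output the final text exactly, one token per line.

Hunk 1: at line 3 remove [bxhi] add [aefc,rgzfk,taa] -> 12 lines: osnt hwxgk gmpv xujw aefc rgzfk taa eqdc dzkw texm slfkf cnhw
Hunk 2: at line 5 remove [taa] add [xul,pnnyz] -> 13 lines: osnt hwxgk gmpv xujw aefc rgzfk xul pnnyz eqdc dzkw texm slfkf cnhw
Hunk 3: at line 6 remove [xul,pnnyz,eqdc] add [herpx,ouvo,dcmdi] -> 13 lines: osnt hwxgk gmpv xujw aefc rgzfk herpx ouvo dcmdi dzkw texm slfkf cnhw
Hunk 4: at line 4 remove [rgzfk,herpx] add [apij,jpf,mfkz] -> 14 lines: osnt hwxgk gmpv xujw aefc apij jpf mfkz ouvo dcmdi dzkw texm slfkf cnhw
Hunk 5: at line 3 remove [aefc,apij] add [qexjh] -> 13 lines: osnt hwxgk gmpv xujw qexjh jpf mfkz ouvo dcmdi dzkw texm slfkf cnhw
Hunk 6: at line 8 remove [dzkw,texm] add [mezfd] -> 12 lines: osnt hwxgk gmpv xujw qexjh jpf mfkz ouvo dcmdi mezfd slfkf cnhw
Hunk 7: at line 1 remove [hwxgk,gmpv,xujw] add [dmna,gnbul] -> 11 lines: osnt dmna gnbul qexjh jpf mfkz ouvo dcmdi mezfd slfkf cnhw

Answer: osnt
dmna
gnbul
qexjh
jpf
mfkz
ouvo
dcmdi
mezfd
slfkf
cnhw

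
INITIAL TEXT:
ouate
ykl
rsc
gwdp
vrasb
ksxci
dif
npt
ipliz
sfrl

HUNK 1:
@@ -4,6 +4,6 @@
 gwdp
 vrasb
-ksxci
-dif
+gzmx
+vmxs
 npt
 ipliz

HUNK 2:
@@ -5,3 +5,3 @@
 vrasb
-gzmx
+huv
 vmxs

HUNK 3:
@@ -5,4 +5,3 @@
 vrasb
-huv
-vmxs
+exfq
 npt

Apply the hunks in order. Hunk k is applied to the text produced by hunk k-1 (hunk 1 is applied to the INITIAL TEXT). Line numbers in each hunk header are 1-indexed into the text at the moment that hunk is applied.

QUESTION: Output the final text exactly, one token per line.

Answer: ouate
ykl
rsc
gwdp
vrasb
exfq
npt
ipliz
sfrl

Derivation:
Hunk 1: at line 4 remove [ksxci,dif] add [gzmx,vmxs] -> 10 lines: ouate ykl rsc gwdp vrasb gzmx vmxs npt ipliz sfrl
Hunk 2: at line 5 remove [gzmx] add [huv] -> 10 lines: ouate ykl rsc gwdp vrasb huv vmxs npt ipliz sfrl
Hunk 3: at line 5 remove [huv,vmxs] add [exfq] -> 9 lines: ouate ykl rsc gwdp vrasb exfq npt ipliz sfrl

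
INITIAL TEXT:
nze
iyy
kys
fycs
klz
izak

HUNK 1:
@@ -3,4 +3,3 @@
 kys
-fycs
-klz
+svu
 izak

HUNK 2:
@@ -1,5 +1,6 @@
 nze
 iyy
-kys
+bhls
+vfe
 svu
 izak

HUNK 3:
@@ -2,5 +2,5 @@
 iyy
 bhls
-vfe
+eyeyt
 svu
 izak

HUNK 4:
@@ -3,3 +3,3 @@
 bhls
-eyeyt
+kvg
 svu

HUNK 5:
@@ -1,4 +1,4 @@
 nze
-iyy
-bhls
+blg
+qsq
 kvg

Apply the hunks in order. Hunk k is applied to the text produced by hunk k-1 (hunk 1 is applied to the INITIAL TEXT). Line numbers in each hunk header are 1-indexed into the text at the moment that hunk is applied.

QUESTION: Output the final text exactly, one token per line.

Answer: nze
blg
qsq
kvg
svu
izak

Derivation:
Hunk 1: at line 3 remove [fycs,klz] add [svu] -> 5 lines: nze iyy kys svu izak
Hunk 2: at line 1 remove [kys] add [bhls,vfe] -> 6 lines: nze iyy bhls vfe svu izak
Hunk 3: at line 2 remove [vfe] add [eyeyt] -> 6 lines: nze iyy bhls eyeyt svu izak
Hunk 4: at line 3 remove [eyeyt] add [kvg] -> 6 lines: nze iyy bhls kvg svu izak
Hunk 5: at line 1 remove [iyy,bhls] add [blg,qsq] -> 6 lines: nze blg qsq kvg svu izak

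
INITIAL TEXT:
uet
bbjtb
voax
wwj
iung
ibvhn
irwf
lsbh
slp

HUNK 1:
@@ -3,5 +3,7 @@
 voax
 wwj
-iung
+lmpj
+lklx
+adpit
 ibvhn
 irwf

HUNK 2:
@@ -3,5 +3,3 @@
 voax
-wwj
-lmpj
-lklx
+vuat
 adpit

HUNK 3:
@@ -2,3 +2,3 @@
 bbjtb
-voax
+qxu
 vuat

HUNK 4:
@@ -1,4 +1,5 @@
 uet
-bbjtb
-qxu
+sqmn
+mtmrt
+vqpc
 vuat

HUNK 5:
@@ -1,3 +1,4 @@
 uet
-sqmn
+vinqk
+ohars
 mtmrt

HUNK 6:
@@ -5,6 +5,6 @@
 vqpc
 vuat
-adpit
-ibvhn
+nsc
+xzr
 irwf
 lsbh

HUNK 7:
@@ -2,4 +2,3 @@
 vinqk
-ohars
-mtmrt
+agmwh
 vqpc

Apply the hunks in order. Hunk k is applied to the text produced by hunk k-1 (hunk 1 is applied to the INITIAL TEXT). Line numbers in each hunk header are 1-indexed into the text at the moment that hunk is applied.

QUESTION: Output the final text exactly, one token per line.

Answer: uet
vinqk
agmwh
vqpc
vuat
nsc
xzr
irwf
lsbh
slp

Derivation:
Hunk 1: at line 3 remove [iung] add [lmpj,lklx,adpit] -> 11 lines: uet bbjtb voax wwj lmpj lklx adpit ibvhn irwf lsbh slp
Hunk 2: at line 3 remove [wwj,lmpj,lklx] add [vuat] -> 9 lines: uet bbjtb voax vuat adpit ibvhn irwf lsbh slp
Hunk 3: at line 2 remove [voax] add [qxu] -> 9 lines: uet bbjtb qxu vuat adpit ibvhn irwf lsbh slp
Hunk 4: at line 1 remove [bbjtb,qxu] add [sqmn,mtmrt,vqpc] -> 10 lines: uet sqmn mtmrt vqpc vuat adpit ibvhn irwf lsbh slp
Hunk 5: at line 1 remove [sqmn] add [vinqk,ohars] -> 11 lines: uet vinqk ohars mtmrt vqpc vuat adpit ibvhn irwf lsbh slp
Hunk 6: at line 5 remove [adpit,ibvhn] add [nsc,xzr] -> 11 lines: uet vinqk ohars mtmrt vqpc vuat nsc xzr irwf lsbh slp
Hunk 7: at line 2 remove [ohars,mtmrt] add [agmwh] -> 10 lines: uet vinqk agmwh vqpc vuat nsc xzr irwf lsbh slp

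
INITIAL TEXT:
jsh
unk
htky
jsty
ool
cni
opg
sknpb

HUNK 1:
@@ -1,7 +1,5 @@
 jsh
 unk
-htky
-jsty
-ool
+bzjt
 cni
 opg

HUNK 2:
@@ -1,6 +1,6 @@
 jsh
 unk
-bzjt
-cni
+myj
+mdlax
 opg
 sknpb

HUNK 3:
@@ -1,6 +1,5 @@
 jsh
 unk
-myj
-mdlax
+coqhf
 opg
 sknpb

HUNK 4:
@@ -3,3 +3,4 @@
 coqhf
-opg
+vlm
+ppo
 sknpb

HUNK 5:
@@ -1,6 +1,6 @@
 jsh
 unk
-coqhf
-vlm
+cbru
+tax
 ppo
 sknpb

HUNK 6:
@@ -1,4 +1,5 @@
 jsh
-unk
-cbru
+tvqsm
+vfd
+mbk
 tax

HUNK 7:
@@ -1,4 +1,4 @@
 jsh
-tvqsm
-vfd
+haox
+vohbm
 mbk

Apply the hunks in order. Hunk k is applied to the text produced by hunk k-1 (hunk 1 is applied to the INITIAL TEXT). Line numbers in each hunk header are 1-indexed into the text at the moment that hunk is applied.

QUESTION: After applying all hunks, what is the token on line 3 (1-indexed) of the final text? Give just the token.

Hunk 1: at line 1 remove [htky,jsty,ool] add [bzjt] -> 6 lines: jsh unk bzjt cni opg sknpb
Hunk 2: at line 1 remove [bzjt,cni] add [myj,mdlax] -> 6 lines: jsh unk myj mdlax opg sknpb
Hunk 3: at line 1 remove [myj,mdlax] add [coqhf] -> 5 lines: jsh unk coqhf opg sknpb
Hunk 4: at line 3 remove [opg] add [vlm,ppo] -> 6 lines: jsh unk coqhf vlm ppo sknpb
Hunk 5: at line 1 remove [coqhf,vlm] add [cbru,tax] -> 6 lines: jsh unk cbru tax ppo sknpb
Hunk 6: at line 1 remove [unk,cbru] add [tvqsm,vfd,mbk] -> 7 lines: jsh tvqsm vfd mbk tax ppo sknpb
Hunk 7: at line 1 remove [tvqsm,vfd] add [haox,vohbm] -> 7 lines: jsh haox vohbm mbk tax ppo sknpb
Final line 3: vohbm

Answer: vohbm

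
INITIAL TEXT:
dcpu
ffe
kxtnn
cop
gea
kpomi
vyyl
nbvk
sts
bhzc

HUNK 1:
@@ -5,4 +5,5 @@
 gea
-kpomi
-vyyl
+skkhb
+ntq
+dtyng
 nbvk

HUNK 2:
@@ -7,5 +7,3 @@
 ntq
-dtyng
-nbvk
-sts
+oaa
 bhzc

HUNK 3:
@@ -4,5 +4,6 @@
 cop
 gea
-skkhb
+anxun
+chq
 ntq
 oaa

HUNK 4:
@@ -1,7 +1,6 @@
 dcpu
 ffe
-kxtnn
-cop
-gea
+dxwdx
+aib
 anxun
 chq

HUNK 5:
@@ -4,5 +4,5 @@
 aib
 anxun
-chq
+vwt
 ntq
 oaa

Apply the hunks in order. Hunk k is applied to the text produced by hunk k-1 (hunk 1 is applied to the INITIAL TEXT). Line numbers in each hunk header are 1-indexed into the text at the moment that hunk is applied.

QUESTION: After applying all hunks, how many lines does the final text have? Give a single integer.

Answer: 9

Derivation:
Hunk 1: at line 5 remove [kpomi,vyyl] add [skkhb,ntq,dtyng] -> 11 lines: dcpu ffe kxtnn cop gea skkhb ntq dtyng nbvk sts bhzc
Hunk 2: at line 7 remove [dtyng,nbvk,sts] add [oaa] -> 9 lines: dcpu ffe kxtnn cop gea skkhb ntq oaa bhzc
Hunk 3: at line 4 remove [skkhb] add [anxun,chq] -> 10 lines: dcpu ffe kxtnn cop gea anxun chq ntq oaa bhzc
Hunk 4: at line 1 remove [kxtnn,cop,gea] add [dxwdx,aib] -> 9 lines: dcpu ffe dxwdx aib anxun chq ntq oaa bhzc
Hunk 5: at line 4 remove [chq] add [vwt] -> 9 lines: dcpu ffe dxwdx aib anxun vwt ntq oaa bhzc
Final line count: 9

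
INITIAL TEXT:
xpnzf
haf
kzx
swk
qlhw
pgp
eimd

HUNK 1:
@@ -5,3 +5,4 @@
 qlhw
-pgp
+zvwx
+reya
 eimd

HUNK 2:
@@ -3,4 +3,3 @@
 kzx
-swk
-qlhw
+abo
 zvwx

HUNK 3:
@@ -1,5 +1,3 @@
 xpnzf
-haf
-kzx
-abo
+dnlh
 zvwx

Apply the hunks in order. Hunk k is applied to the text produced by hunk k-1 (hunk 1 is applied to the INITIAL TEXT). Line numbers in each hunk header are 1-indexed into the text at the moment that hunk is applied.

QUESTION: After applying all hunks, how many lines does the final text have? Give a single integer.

Hunk 1: at line 5 remove [pgp] add [zvwx,reya] -> 8 lines: xpnzf haf kzx swk qlhw zvwx reya eimd
Hunk 2: at line 3 remove [swk,qlhw] add [abo] -> 7 lines: xpnzf haf kzx abo zvwx reya eimd
Hunk 3: at line 1 remove [haf,kzx,abo] add [dnlh] -> 5 lines: xpnzf dnlh zvwx reya eimd
Final line count: 5

Answer: 5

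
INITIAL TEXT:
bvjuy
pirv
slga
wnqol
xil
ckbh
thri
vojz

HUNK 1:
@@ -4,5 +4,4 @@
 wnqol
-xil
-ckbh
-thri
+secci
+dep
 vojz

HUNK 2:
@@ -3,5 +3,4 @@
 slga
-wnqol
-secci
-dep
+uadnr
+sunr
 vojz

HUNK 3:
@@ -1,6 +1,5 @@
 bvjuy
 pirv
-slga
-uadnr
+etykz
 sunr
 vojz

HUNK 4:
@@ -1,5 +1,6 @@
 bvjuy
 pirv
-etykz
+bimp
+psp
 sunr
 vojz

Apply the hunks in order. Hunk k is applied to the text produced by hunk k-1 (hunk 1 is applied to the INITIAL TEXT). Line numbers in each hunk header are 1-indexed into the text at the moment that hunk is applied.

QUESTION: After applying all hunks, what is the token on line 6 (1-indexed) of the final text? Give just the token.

Answer: vojz

Derivation:
Hunk 1: at line 4 remove [xil,ckbh,thri] add [secci,dep] -> 7 lines: bvjuy pirv slga wnqol secci dep vojz
Hunk 2: at line 3 remove [wnqol,secci,dep] add [uadnr,sunr] -> 6 lines: bvjuy pirv slga uadnr sunr vojz
Hunk 3: at line 1 remove [slga,uadnr] add [etykz] -> 5 lines: bvjuy pirv etykz sunr vojz
Hunk 4: at line 1 remove [etykz] add [bimp,psp] -> 6 lines: bvjuy pirv bimp psp sunr vojz
Final line 6: vojz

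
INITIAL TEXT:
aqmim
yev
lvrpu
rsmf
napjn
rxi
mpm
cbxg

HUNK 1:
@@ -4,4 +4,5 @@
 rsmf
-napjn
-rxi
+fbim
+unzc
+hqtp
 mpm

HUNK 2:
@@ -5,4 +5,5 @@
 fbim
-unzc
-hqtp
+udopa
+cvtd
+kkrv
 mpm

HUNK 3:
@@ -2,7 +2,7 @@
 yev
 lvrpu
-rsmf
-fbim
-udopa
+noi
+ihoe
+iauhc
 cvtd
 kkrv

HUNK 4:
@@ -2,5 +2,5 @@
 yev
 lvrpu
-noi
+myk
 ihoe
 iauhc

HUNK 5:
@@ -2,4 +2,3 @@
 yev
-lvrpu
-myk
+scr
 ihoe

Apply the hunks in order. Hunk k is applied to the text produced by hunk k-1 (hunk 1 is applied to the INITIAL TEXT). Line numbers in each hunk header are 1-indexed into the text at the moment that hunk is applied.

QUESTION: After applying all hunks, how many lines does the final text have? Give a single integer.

Hunk 1: at line 4 remove [napjn,rxi] add [fbim,unzc,hqtp] -> 9 lines: aqmim yev lvrpu rsmf fbim unzc hqtp mpm cbxg
Hunk 2: at line 5 remove [unzc,hqtp] add [udopa,cvtd,kkrv] -> 10 lines: aqmim yev lvrpu rsmf fbim udopa cvtd kkrv mpm cbxg
Hunk 3: at line 2 remove [rsmf,fbim,udopa] add [noi,ihoe,iauhc] -> 10 lines: aqmim yev lvrpu noi ihoe iauhc cvtd kkrv mpm cbxg
Hunk 4: at line 2 remove [noi] add [myk] -> 10 lines: aqmim yev lvrpu myk ihoe iauhc cvtd kkrv mpm cbxg
Hunk 5: at line 2 remove [lvrpu,myk] add [scr] -> 9 lines: aqmim yev scr ihoe iauhc cvtd kkrv mpm cbxg
Final line count: 9

Answer: 9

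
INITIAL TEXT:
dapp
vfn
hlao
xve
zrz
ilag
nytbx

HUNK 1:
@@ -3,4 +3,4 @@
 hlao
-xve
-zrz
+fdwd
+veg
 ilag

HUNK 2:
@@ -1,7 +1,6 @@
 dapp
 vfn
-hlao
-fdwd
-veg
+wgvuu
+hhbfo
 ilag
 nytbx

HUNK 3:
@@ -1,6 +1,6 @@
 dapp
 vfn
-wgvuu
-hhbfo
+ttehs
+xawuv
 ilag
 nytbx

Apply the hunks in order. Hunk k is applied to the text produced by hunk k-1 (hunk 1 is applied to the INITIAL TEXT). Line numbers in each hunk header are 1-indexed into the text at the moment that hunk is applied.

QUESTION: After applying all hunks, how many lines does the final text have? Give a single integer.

Hunk 1: at line 3 remove [xve,zrz] add [fdwd,veg] -> 7 lines: dapp vfn hlao fdwd veg ilag nytbx
Hunk 2: at line 1 remove [hlao,fdwd,veg] add [wgvuu,hhbfo] -> 6 lines: dapp vfn wgvuu hhbfo ilag nytbx
Hunk 3: at line 1 remove [wgvuu,hhbfo] add [ttehs,xawuv] -> 6 lines: dapp vfn ttehs xawuv ilag nytbx
Final line count: 6

Answer: 6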